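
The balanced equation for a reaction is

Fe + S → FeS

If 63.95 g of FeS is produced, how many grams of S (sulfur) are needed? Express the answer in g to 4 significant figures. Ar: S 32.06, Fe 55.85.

23.32 g

M(FeS) = 55.85 + 32.06 = 87.91 g/mol.
M(S) = 32.06 g/mol.
n(FeS) = 63.950 g / 87.91 g/mol = 0.72745 mol.
From the equation the FeS:S mole ratio is 1:1, so n(S) = 0.72745 × 1/1 = 0.72745 mol.
Mass of S = 0.72745 mol × 32.06 g/mol = 23.322 g.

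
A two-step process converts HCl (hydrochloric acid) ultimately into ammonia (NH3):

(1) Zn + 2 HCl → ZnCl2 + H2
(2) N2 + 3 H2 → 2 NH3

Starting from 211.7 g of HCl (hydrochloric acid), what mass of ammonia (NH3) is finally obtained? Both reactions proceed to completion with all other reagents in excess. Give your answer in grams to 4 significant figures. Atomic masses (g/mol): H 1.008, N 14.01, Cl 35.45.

32.97 g

M(HCl) = 1.008 + 35.45 = 36.458 g/mol.
M(NH3) = 14.01 + 3(1.008) = 17.034 g/mol.
n(HCl) = 211.70 / 36.458 = 5.8067 mol.
Step 1 gives a 2:1 ratio of HCl to H2, so n(H2) = 2.9033 mol.
In step 2 the H2:NH3 ratio is 3:2, so n(NH3) = 1.9356 mol.
Mass of NH3 = 1.9356 × 17.034 = 32.970 g.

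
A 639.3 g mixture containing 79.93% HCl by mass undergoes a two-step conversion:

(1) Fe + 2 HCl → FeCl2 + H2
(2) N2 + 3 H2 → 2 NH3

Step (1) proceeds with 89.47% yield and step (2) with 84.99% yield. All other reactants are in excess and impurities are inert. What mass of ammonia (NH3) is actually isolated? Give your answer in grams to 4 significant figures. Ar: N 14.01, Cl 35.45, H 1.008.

60.51 g

Pure HCl = 639.3 × 0.7993 = 510.99 g.
M(HCl) = 1.008 + 35.45 = 36.458 g/mol.
M(NH3) = 14.01 + 3(1.008) = 17.034 g/mol.
n(HCl) = 510.99 / 36.458 = 14.016 mol.
Step 1 (HCl:H2 = 2:1): theoretical n(H2) = 7.0080 mol; at 89.47% yield, n(H2) = 6.2700 mol.
Step 2 (H2:NH3 = 3:2): theoretical n(NH3) = 4.1800 mol, so theoretical mass = 4.1800 × 17.034 = 71.202 g.
At 84.99% yield, actual mass of NH3 = 71.202 × 0.8499 = 60.515 g.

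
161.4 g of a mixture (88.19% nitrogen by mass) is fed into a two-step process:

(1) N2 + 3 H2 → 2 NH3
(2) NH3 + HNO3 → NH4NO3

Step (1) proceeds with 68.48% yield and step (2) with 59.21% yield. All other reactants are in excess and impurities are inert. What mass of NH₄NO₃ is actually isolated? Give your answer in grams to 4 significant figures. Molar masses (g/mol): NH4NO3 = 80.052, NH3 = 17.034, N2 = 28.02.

Pure N2 = 161.4 × 0.8819 = 142.34 g.
n(N2) = 142.34 / 28.02 = 5.0799 mol.
Step 1 (N2:NH3 = 1:2): theoretical n(NH3) = 10.160 mol; at 68.48% yield, n(NH3) = 6.9574 mol.
Step 2 (NH3:NH4NO3 = 1:1): theoretical n(NH4NO3) = 6.9574 mol, so theoretical mass = 6.9574 × 80.052 = 556.96 g.
At 59.21% yield, actual mass of NH4NO3 = 556.96 × 0.5921 = 329.77 g.

329.8 g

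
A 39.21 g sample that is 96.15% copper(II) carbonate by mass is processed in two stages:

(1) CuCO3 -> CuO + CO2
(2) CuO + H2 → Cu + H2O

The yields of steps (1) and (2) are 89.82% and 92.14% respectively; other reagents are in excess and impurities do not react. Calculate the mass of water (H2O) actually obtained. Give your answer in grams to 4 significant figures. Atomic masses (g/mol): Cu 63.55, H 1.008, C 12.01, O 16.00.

Pure CuCO3 = 39.21 × 0.9615 = 37.700 g.
M(CuCO3) = 63.55 + 12.01 + 3(16.00) = 123.56 g/mol.
M(H2O) = 2(1.008) + 16.00 = 18.016 g/mol.
n(CuCO3) = 37.700 / 123.56 = 0.30512 mol.
Step 1 (CuCO3:CuO = 1:1): theoretical n(CuO) = 0.30512 mol; at 89.82% yield, n(CuO) = 0.27406 mol.
Step 2 (CuO:H2O = 1:1): theoretical n(H2O) = 0.27406 mol, so theoretical mass = 0.27406 × 18.016 = 4.9374 g.
At 92.14% yield, actual mass of H2O = 4.9374 × 0.9214 = 4.5493 g.

4.549 g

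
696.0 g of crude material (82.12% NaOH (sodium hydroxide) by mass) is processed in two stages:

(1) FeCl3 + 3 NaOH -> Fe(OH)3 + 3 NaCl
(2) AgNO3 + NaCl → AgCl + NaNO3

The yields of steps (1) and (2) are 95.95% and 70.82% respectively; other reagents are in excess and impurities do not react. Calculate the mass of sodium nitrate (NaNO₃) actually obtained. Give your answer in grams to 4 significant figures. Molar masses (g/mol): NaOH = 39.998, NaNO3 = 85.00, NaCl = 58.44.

825.4 g

Pure NaOH = 696.0 × 0.8212 = 571.56 g.
n(NaOH) = 571.56 / 39.998 = 14.290 mol.
Step 1 (NaOH:NaCl = 3:3): theoretical n(NaCl) = 14.290 mol; at 95.95% yield, n(NaCl) = 13.711 mol.
Step 2 (NaCl:NaNO3 = 1:1): theoretical n(NaNO3) = 13.711 mol, so theoretical mass = 13.711 × 85.00 = 1165.4 g.
At 70.82% yield, actual mass of NaNO3 = 1165.4 × 0.7082 = 825.35 g.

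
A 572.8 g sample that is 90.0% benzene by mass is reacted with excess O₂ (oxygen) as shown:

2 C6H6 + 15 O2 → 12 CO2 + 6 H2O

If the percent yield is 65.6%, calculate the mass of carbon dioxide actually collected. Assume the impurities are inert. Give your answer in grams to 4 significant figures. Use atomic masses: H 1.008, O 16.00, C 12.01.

1143 g

Pure C6H6 available = 572.8 g × 0.900 = 515.52 g.
M(C6H6) = 6(12.01) + 6(1.008) = 78.108 g/mol.
M(CO2) = 12.01 + 2(16.00) = 44.01 g/mol.
n(C6H6) = 515.52 g / 78.108 g/mol = 6.6001 mol.
From the equation the C6H6:CO2 mole ratio is 2:12, so n(CO2) = 6.6001 × 12/2 = 39.601 mol.
Mass of CO2 = 39.601 mol × 44.01 g/mol = 1742.8 g.
Actual mass collected = 1742.8 g × 0.656 = 1143.3 g.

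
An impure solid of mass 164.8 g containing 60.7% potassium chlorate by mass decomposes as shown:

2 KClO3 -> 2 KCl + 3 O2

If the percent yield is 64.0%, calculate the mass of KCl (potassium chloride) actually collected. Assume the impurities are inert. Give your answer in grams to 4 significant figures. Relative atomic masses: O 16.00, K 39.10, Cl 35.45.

Pure KClO3 available = 164.8 g × 0.607 = 100.03 g.
M(KClO3) = 39.10 + 35.45 + 3(16.00) = 122.55 g/mol.
M(KCl) = 39.10 + 35.45 = 74.55 g/mol.
n(KClO3) = 100.03 g / 122.55 g/mol = 0.81627 mol.
From the equation the KClO3:KCl mole ratio is 2:2, so n(KCl) = 0.81627 × 2/2 = 0.81627 mol.
Mass of KCl = 0.81627 mol × 74.55 g/mol = 60.853 g.
Actual mass collected = 60.853 g × 0.640 = 38.946 g.

38.95 g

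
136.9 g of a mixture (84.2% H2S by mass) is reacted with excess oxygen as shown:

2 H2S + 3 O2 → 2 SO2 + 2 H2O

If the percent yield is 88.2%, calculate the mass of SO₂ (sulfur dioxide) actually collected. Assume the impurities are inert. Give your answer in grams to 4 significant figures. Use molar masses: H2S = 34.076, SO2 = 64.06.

Pure H2S available = 136.9 g × 0.842 = 115.27 g.
n(H2S) = 115.27 g / 34.076 g/mol = 3.3827 mol.
From the equation the H2S:SO2 mole ratio is 2:2, so n(SO2) = 3.3827 × 2/2 = 3.3827 mol.
Mass of SO2 = 3.3827 mol × 64.06 g/mol = 216.70 g.
Actual mass collected = 216.70 g × 0.882 = 191.13 g.

191.1 g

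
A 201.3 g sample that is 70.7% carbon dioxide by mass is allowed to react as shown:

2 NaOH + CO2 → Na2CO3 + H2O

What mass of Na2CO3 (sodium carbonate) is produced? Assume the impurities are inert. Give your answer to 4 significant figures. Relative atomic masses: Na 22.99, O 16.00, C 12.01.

342.7 g

Mass of pure CO2 = 201.3 g × 0.707 = 142.32 g.
M(CO2) = 12.01 + 2(16.00) = 44.01 g/mol.
M(Na2CO3) = 2(22.99) + 12.01 + 3(16.00) = 105.99 g/mol.
n(CO2) = 142.32 g / 44.01 g/mol = 3.2338 mol.
From the equation the CO2:Na2CO3 mole ratio is 1:1, so n(Na2CO3) = 3.2338 × 1/1 = 3.2338 mol.
Mass of Na2CO3 = 3.2338 mol × 105.99 g/mol = 342.75 g.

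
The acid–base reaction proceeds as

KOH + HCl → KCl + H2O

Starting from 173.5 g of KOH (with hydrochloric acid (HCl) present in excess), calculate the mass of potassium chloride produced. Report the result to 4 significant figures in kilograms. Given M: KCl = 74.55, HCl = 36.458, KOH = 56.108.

0.2305 kg

n(KOH) = 173.50 g / 56.108 g/mol = 3.0923 mol.
From the equation the KOH:KCl mole ratio is 1:1, so n(KCl) = 3.0923 × 1/1 = 3.0923 mol.
Mass of KCl = 3.0923 mol × 74.55 g/mol = 230.53 g.
Converting to kg: 230.53 g = 0.2305 kg.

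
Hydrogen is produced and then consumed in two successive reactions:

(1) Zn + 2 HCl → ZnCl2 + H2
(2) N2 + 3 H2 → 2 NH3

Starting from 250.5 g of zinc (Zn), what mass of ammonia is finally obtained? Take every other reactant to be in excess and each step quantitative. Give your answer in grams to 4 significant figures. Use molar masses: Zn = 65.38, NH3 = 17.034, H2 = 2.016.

n(Zn) = 250.50 / 65.38 = 3.8314 mol.
Step 1 gives a 1:1 ratio of Zn to H2, so n(H2) = 3.8314 mol.
In step 2 the H2:NH3 ratio is 3:2, so n(NH3) = 2.5543 mol.
Mass of NH3 = 2.5543 × 17.034 = 43.510 g.

43.51 g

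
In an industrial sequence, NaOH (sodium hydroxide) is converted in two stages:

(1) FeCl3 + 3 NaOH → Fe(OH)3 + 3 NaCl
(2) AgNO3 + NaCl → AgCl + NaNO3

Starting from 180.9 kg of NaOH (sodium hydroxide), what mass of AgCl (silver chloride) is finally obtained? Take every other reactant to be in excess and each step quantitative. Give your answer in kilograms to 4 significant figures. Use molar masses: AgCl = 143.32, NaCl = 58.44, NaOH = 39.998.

648.2 kg

180.9 kg = 180900 g.
n(NaOH) = 180900 / 39.998 = 4522.7 mol.
Step 1 gives a 3:3 ratio of NaOH to NaCl, so n(NaCl) = 4522.7 mol.
In step 2 the NaCl:AgCl ratio is 1:1, so n(AgCl) = 4522.7 mol.
Mass of AgCl = 4522.7 × 143.32 = 648200 g = 648.2 kg.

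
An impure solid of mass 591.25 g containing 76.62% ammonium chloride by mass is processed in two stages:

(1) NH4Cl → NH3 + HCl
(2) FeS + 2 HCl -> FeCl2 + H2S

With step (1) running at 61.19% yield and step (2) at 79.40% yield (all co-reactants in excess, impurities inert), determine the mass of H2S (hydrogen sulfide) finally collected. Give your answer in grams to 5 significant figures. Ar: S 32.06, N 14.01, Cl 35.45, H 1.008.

70.104 g

Pure NH4Cl = 591.25 × 0.7662 = 453.016 g.
M(NH4Cl) = 14.01 + 4(1.008) + 35.45 = 53.492 g/mol.
M(H2S) = 2(1.008) + 32.06 = 34.076 g/mol.
n(NH4Cl) = 453.016 / 53.492 = 8.46885 mol.
Step 1 (NH4Cl:HCl = 1:1): theoretical n(HCl) = 8.46885 mol; at 61.19% yield, n(HCl) = 5.18209 mol.
Step 2 (HCl:H2S = 2:1): theoretical n(H2S) = 2.59104 mol, so theoretical mass = 2.59104 × 34.076 = 88.2924 g.
At 79.40% yield, actual mass of H2S = 88.2924 × 0.7940 = 70.1042 g.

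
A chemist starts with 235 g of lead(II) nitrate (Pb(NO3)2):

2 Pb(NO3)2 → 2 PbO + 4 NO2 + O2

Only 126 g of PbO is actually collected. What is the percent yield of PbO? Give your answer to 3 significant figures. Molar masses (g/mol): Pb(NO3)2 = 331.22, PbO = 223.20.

n(Pb(NO3)2) = 235.0 g / 331.22 g/mol = 0.7095 mol.
From the equation the Pb(NO3)2:PbO mole ratio is 2:2, so n(PbO) = 0.7095 × 2/2 = 0.7095 mol.
Mass of PbO = 0.7095 mol × 223.20 g/mol = 158.4 g.
This is the theoretical yield. Percent yield = 126 g / 158.4 g × 100% = 79.57%.

79.6 %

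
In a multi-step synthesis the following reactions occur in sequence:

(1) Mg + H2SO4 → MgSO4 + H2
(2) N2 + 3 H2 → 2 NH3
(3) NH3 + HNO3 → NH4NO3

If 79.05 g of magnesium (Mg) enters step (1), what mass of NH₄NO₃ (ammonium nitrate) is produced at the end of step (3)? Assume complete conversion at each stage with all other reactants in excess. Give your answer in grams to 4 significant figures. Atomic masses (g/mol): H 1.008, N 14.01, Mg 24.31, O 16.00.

M(Mg) = 24.31 g/mol.
M(NH4NO3) = 2(14.01) + 4(1.008) + 3(16.00) = 80.052 g/mol.
n(Mg) = 79.05 / 24.31 = 3.2517 mol.
Reaction (1): Mg→H2 ratio 1:1 ⇒ n(H2) = 3.2517 mol.
Reaction (2): H2→NH3 ratio 3:2 ⇒ n(NH3) = 2.1678 mol.
Reaction (3): NH3→NH4NO3 ratio 1:1 ⇒ n(NH4NO3) = 2.1678 mol.
Mass of NH4NO3 = 2.1678 × 80.052 = 173.54 g.

173.5 g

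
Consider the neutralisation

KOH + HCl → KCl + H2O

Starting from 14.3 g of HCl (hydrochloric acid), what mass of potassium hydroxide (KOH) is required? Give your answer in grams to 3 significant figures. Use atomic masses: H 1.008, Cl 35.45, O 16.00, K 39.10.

22.0 g

M(HCl) = 1.008 + 35.45 = 36.458 g/mol.
M(KOH) = 39.10 + 16.00 + 1.008 = 56.108 g/mol.
n(HCl) = 14.30 g / 36.458 g/mol = 0.3922 mol.
From the equation the HCl:KOH mole ratio is 1:1, so n(KOH) = 0.3922 × 1/1 = 0.3922 mol.
Mass of KOH = 0.3922 mol × 56.108 g/mol = 22.01 g.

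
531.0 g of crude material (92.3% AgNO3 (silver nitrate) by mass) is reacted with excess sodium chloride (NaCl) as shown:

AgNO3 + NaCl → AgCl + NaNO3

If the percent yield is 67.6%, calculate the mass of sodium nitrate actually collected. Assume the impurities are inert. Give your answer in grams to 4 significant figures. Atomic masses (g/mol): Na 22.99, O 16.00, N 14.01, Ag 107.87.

165.8 g

Pure AgNO3 available = 531.0 g × 0.923 = 490.11 g.
M(AgNO3) = 107.87 + 14.01 + 3(16.00) = 169.88 g/mol.
M(NaNO3) = 22.99 + 14.01 + 3(16.00) = 85.00 g/mol.
n(AgNO3) = 490.11 g / 169.88 g/mol = 2.8851 mol.
From the equation the AgNO3:NaNO3 mole ratio is 1:1, so n(NaNO3) = 2.8851 × 1/1 = 2.8851 mol.
Mass of NaNO3 = 2.8851 mol × 85.00 g/mol = 245.23 g.
Actual mass collected = 245.23 g × 0.676 = 165.78 g.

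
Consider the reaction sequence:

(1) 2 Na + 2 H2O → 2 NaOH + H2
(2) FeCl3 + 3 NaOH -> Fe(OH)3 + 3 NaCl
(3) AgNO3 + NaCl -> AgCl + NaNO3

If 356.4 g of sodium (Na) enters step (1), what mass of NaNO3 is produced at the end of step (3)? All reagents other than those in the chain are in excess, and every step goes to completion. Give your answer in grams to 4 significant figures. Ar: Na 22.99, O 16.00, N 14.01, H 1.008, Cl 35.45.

M(Na) = 22.99 g/mol.
M(NaNO3) = 22.99 + 14.01 + 3(16.00) = 85.00 g/mol.
n(Na) = 356.4 / 22.99 = 15.502 mol.
Reaction (1): Na→NaOH ratio 2:2 ⇒ n(NaOH) = 15.502 mol.
Reaction (2): NaOH→NaCl ratio 3:3 ⇒ n(NaCl) = 15.502 mol.
Reaction (3): NaCl→NaNO3 ratio 1:1 ⇒ n(NaNO3) = 15.502 mol.
Mass of NaNO3 = 15.502 × 85.00 = 1317.7 g.

1318 g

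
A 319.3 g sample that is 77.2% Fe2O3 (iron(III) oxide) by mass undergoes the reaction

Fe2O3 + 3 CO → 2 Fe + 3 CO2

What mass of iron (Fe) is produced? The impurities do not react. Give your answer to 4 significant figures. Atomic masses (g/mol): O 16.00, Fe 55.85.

Mass of pure Fe2O3 = 319.3 g × 0.772 = 246.50 g.
M(Fe2O3) = 2(55.85) + 3(16.00) = 159.70 g/mol.
M(Fe) = 55.85 g/mol.
n(Fe2O3) = 246.50 g / 159.70 g/mol = 1.5435 mol.
From the equation the Fe2O3:Fe mole ratio is 1:2, so n(Fe) = 1.5435 × 2/1 = 3.0870 mol.
Mass of Fe = 3.0870 mol × 55.85 g/mol = 172.41 g.

172.4 g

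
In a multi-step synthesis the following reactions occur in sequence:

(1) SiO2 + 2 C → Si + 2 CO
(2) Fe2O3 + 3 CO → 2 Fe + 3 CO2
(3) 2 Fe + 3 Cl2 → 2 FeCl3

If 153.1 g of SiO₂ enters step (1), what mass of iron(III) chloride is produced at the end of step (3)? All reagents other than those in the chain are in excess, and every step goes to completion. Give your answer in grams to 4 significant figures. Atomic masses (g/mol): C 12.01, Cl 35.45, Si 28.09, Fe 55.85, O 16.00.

M(SiO2) = 28.09 + 2(16.00) = 60.09 g/mol.
M(FeCl3) = 55.85 + 3(35.45) = 162.20 g/mol.
n(SiO2) = 153.1 / 60.09 = 2.5478 mol.
Reaction (1): SiO2→CO ratio 1:2 ⇒ n(CO) = 5.0957 mol.
Reaction (2): CO→Fe ratio 3:2 ⇒ n(Fe) = 3.3971 mol.
Reaction (3): Fe→FeCl3 ratio 2:2 ⇒ n(FeCl3) = 3.3971 mol.
Mass of FeCl3 = 3.3971 × 162.20 = 551.01 g.

551.0 g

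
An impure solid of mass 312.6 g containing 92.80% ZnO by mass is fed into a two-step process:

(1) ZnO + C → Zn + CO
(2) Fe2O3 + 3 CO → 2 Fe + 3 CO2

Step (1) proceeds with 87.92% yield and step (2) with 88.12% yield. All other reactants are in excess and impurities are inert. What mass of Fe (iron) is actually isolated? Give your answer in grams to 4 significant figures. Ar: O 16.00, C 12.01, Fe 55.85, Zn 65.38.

102.8 g

Pure ZnO = 312.6 × 0.9280 = 290.09 g.
M(ZnO) = 65.38 + 16.00 = 81.38 g/mol.
M(Fe) = 55.85 g/mol.
n(ZnO) = 290.09 / 81.38 = 3.5647 mol.
Step 1 (ZnO:CO = 1:1): theoretical n(CO) = 3.5647 mol; at 87.92% yield, n(CO) = 3.1341 mol.
Step 2 (CO:Fe = 3:2): theoretical n(Fe) = 2.0894 mol, so theoretical mass = 2.0894 × 55.85 = 116.69 g.
At 88.12% yield, actual mass of Fe = 116.69 × 0.8812 = 102.83 g.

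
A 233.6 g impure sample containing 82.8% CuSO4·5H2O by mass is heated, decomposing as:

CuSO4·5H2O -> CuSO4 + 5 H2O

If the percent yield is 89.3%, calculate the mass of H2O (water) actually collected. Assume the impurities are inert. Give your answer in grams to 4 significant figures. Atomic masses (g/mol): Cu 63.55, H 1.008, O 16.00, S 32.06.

Pure CuSO4·5H2O available = 233.6 g × 0.828 = 193.42 g.
M(CuSO4·5H2O) = 63.55 + 32.06 + 9(16.00) + 10(1.008) = 249.69 g/mol.
M(H2O) = 2(1.008) + 16.00 = 18.016 g/mol.
n(CuSO4·5H2O) = 193.42 g / 249.69 g/mol = 0.77464 mol.
From the equation the CuSO4·5H2O:H2O mole ratio is 1:5, so n(H2O) = 0.77464 × 5/1 = 3.8732 mol.
Mass of H2O = 3.8732 mol × 18.016 g/mol = 69.780 g.
Actual mass collected = 69.780 g × 0.893 = 62.313 g.

62.31 g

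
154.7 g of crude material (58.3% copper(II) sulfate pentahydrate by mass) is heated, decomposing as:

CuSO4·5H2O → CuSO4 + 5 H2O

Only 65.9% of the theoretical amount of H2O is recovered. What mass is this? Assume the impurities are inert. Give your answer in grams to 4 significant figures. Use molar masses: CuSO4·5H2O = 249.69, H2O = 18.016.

21.44 g

Pure CuSO4·5H2O available = 154.7 g × 0.583 = 90.190 g.
n(CuSO4·5H2O) = 90.190 g / 249.69 g/mol = 0.36121 mol.
From the equation the CuSO4·5H2O:H2O mole ratio is 1:5, so n(H2O) = 0.36121 × 5/1 = 1.8060 mol.
Mass of H2O = 1.8060 mol × 18.016 g/mol = 32.538 g.
Actual mass collected = 32.538 g × 0.659 = 21.442 g.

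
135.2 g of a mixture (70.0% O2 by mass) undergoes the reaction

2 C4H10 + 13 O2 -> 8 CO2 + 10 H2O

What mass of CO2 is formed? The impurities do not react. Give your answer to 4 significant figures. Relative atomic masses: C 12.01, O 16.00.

Mass of pure O2 = 135.2 g × 0.700 = 94.640 g.
M(O2) = 2(16.00) = 32.00 g/mol.
M(CO2) = 12.01 + 2(16.00) = 44.01 g/mol.
n(O2) = 94.640 g / 32.00 g/mol = 2.9575 mol.
From the equation the O2:CO2 mole ratio is 13:8, so n(CO2) = 2.9575 × 8/13 = 1.8200 mol.
Mass of CO2 = 1.8200 mol × 44.01 g/mol = 80.098 g.

80.10 g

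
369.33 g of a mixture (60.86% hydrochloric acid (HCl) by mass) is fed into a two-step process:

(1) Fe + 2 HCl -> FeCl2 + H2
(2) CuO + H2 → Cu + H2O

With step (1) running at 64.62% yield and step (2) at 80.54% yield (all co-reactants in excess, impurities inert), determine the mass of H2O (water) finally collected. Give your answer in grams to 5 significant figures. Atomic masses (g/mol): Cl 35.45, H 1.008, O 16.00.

28.904 g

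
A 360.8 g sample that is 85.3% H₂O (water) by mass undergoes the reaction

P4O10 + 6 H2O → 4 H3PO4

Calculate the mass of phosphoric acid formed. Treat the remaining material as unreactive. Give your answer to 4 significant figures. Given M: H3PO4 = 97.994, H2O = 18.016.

1116 g

Mass of pure H2O = 360.8 g × 0.853 = 307.76 g.
n(H2O) = 307.76 g / 18.016 g/mol = 17.083 mol.
From the equation the H2O:H3PO4 mole ratio is 6:4, so n(H3PO4) = 17.083 × 4/6 = 11.388 mol.
Mass of H3PO4 = 11.388 mol × 97.994 g/mol = 1116.0 g.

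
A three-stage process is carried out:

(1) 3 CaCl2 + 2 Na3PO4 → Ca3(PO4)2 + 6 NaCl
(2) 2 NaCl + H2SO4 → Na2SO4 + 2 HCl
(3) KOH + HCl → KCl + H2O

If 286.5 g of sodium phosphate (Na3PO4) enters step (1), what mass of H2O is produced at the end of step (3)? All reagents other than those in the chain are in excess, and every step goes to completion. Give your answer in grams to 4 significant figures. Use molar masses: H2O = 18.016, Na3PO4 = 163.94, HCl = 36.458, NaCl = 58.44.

94.45 g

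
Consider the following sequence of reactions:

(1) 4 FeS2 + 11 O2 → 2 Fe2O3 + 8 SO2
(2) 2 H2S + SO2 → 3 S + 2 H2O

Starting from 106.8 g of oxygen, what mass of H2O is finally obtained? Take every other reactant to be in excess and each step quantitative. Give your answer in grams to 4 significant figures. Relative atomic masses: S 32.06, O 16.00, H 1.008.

M(O2) = 2(16.00) = 32.00 g/mol.
M(H2O) = 2(1.008) + 16.00 = 18.016 g/mol.
n(O2) = 106.80 / 32.00 = 3.3375 mol.
Step 1 gives a 11:8 ratio of O2 to SO2, so n(SO2) = 2.4273 mol.
In step 2 the SO2:H2O ratio is 1:2, so n(H2O) = 4.8545 mol.
Mass of H2O = 4.8545 × 18.016 = 87.459 g.

87.46 g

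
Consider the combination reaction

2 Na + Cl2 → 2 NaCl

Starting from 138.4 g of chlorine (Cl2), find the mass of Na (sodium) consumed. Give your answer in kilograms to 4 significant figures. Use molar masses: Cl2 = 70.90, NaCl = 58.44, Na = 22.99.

0.08976 kg

n(Cl2) = 138.40 g / 70.90 g/mol = 1.9520 mol.
From the equation the Cl2:Na mole ratio is 1:2, so n(Na) = 1.9520 × 2/1 = 3.9041 mol.
Mass of Na = 3.9041 mol × 22.99 g/mol = 89.755 g.
Converting to kg: 89.755 g = 0.08976 kg.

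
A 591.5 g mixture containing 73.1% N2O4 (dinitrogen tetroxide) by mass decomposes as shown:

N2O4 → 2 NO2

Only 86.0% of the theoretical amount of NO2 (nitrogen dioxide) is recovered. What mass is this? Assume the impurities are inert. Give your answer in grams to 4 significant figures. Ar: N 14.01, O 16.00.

371.9 g

Pure N2O4 available = 591.5 g × 0.731 = 432.39 g.
M(N2O4) = 2(14.01) + 4(16.00) = 92.02 g/mol.
M(NO2) = 14.01 + 2(16.00) = 46.01 g/mol.
n(N2O4) = 432.39 g / 92.02 g/mol = 4.6988 mol.
From the equation the N2O4:NO2 mole ratio is 1:2, so n(NO2) = 4.6988 × 2/1 = 9.3977 mol.
Mass of NO2 = 9.3977 mol × 46.01 g/mol = 432.39 g.
Actual mass collected = 432.39 g × 0.860 = 371.85 g.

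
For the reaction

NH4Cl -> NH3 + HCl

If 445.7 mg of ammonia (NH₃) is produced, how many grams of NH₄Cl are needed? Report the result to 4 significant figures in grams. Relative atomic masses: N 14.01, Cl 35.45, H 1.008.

1.400 g

M(NH3) = 14.01 + 3(1.008) = 17.034 g/mol.
M(NH4Cl) = 14.01 + 4(1.008) + 35.45 = 53.492 g/mol.
Convert: 445.7 mg = 0.44570 g.
n(NH3) = 0.44570 g / 17.034 g/mol = 0.026165 mol.
From the equation the NH3:NH4Cl mole ratio is 1:1, so n(NH4Cl) = 0.026165 × 1/1 = 0.026165 mol.
Mass of NH4Cl = 0.026165 mol × 53.492 g/mol = 1.3996 g.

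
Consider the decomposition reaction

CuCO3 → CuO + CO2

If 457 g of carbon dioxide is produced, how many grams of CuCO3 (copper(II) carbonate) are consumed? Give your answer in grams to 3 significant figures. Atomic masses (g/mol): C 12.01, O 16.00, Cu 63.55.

M(CO2) = 12.01 + 2(16.00) = 44.01 g/mol.
M(CuCO3) = 63.55 + 12.01 + 3(16.00) = 123.56 g/mol.
n(CO2) = 457.0 g / 44.01 g/mol = 10.38 mol.
From the equation the CO2:CuCO3 mole ratio is 1:1, so n(CuCO3) = 10.38 × 1/1 = 10.38 mol.
Mass of CuCO3 = 10.38 mol × 123.56 g/mol = 1283 g.

1280 g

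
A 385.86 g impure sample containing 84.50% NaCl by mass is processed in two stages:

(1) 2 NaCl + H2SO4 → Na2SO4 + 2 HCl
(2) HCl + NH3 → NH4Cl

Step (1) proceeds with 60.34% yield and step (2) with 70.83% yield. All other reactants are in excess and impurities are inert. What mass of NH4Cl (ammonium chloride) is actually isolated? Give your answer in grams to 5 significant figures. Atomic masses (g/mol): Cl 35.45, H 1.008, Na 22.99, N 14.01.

Pure NaCl = 385.86 × 0.8450 = 326.052 g.
M(NaCl) = 22.99 + 35.45 = 58.44 g/mol.
M(NH4Cl) = 14.01 + 4(1.008) + 35.45 = 53.492 g/mol.
n(NaCl) = 326.052 / 58.44 = 5.57926 mol.
Step 1 (NaCl:HCl = 2:2): theoretical n(HCl) = 5.57926 mol; at 60.34% yield, n(HCl) = 3.36652 mol.
Step 2 (HCl:NH4Cl = 1:1): theoretical n(NH4Cl) = 3.36652 mol, so theoretical mass = 3.36652 × 53.492 = 180.082 g.
At 70.83% yield, actual mass of NH4Cl = 180.082 × 0.7083 = 127.552 g.

127.55 g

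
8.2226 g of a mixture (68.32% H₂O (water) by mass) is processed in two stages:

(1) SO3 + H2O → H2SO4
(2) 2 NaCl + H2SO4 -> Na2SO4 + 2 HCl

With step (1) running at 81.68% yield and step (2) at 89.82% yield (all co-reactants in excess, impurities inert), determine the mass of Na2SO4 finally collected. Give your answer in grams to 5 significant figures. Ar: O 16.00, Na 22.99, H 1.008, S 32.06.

Pure H2O = 8.2226 × 0.6832 = 5.61768 g.
M(H2O) = 2(1.008) + 16.00 = 18.016 g/mol.
M(Na2SO4) = 2(22.99) + 32.06 + 4(16.00) = 142.04 g/mol.
n(H2O) = 5.61768 / 18.016 = 0.311816 mol.
Step 1 (H2O:H2SO4 = 1:1): theoretical n(H2SO4) = 0.311816 mol; at 81.68% yield, n(H2SO4) = 0.254691 mol.
Step 2 (H2SO4:Na2SO4 = 1:1): theoretical n(Na2SO4) = 0.254691 mol, so theoretical mass = 0.254691 × 142.04 = 36.1764 g.
At 89.82% yield, actual mass of Na2SO4 = 36.1764 × 0.8982 = 32.4936 g.

32.494 g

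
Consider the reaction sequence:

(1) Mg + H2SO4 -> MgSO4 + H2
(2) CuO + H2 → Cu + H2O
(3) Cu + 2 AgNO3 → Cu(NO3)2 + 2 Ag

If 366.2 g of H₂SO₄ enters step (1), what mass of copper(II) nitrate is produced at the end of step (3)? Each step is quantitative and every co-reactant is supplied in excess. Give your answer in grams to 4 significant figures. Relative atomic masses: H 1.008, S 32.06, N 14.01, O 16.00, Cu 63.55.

700.4 g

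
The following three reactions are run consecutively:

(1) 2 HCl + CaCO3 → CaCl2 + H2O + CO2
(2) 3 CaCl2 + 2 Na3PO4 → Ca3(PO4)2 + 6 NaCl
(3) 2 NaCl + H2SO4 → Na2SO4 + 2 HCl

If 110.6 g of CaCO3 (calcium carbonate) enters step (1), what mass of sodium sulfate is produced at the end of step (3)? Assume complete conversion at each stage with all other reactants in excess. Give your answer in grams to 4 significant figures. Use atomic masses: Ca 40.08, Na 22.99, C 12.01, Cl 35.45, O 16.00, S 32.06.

M(CaCO3) = 40.08 + 12.01 + 3(16.00) = 100.09 g/mol.
M(Na2SO4) = 2(22.99) + 32.06 + 4(16.00) = 142.04 g/mol.
n(CaCO3) = 110.6 / 100.09 = 1.1050 mol.
Reaction (1): CaCO3→CaCl2 ratio 1:1 ⇒ n(CaCl2) = 1.1050 mol.
Reaction (2): CaCl2→NaCl ratio 3:6 ⇒ n(NaCl) = 2.2100 mol.
Reaction (3): NaCl→Na2SO4 ratio 2:1 ⇒ n(Na2SO4) = 1.1050 mol.
Mass of Na2SO4 = 1.1050 × 142.04 = 156.95 g.

157.0 g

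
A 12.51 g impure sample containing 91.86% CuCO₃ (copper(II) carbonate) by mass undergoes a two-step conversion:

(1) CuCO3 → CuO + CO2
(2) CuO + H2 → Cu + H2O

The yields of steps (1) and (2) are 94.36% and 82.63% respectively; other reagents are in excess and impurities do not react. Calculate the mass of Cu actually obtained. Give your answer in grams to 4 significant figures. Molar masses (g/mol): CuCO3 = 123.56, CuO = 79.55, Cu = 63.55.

Pure CuCO3 = 12.51 × 0.9186 = 11.492 g.
n(CuCO3) = 11.492 / 123.56 = 0.093005 mol.
Step 1 (CuCO3:CuO = 1:1): theoretical n(CuO) = 0.093005 mol; at 94.36% yield, n(CuO) = 0.087759 mol.
Step 2 (CuO:Cu = 1:1): theoretical n(Cu) = 0.087759 mol, so theoretical mass = 0.087759 × 63.55 = 5.5771 g.
At 82.63% yield, actual mass of Cu = 5.5771 × 0.8263 = 4.6084 g.

4.608 g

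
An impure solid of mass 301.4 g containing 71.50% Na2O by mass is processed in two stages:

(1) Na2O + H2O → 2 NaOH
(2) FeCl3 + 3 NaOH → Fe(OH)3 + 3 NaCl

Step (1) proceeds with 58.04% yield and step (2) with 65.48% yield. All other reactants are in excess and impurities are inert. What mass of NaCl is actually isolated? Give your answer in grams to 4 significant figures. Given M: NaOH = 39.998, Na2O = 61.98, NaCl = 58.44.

154.4 g

Pure Na2O = 301.4 × 0.7150 = 215.50 g.
n(Na2O) = 215.50 / 61.98 = 3.4769 mol.
Step 1 (Na2O:NaOH = 1:2): theoretical n(NaOH) = 6.9539 mol; at 58.04% yield, n(NaOH) = 4.0360 mol.
Step 2 (NaOH:NaCl = 3:3): theoretical n(NaCl) = 4.0360 mol, so theoretical mass = 4.0360 × 58.44 = 235.87 g.
At 65.48% yield, actual mass of NaCl = 235.87 × 0.6548 = 154.45 g.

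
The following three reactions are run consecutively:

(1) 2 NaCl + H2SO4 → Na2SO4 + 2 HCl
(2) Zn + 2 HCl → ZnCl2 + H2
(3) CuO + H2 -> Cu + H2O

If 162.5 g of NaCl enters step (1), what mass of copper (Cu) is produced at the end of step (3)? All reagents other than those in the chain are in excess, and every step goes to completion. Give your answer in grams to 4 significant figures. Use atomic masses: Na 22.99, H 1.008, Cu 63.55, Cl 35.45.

M(NaCl) = 22.99 + 35.45 = 58.44 g/mol.
M(Cu) = 63.55 g/mol.
n(NaCl) = 162.5 / 58.44 = 2.7806 mol.
Reaction (1): NaCl→HCl ratio 2:2 ⇒ n(HCl) = 2.7806 mol.
Reaction (2): HCl→H2 ratio 2:1 ⇒ n(H2) = 1.3903 mol.
Reaction (3): H2→Cu ratio 1:1 ⇒ n(Cu) = 1.3903 mol.
Mass of Cu = 1.3903 × 63.55 = 88.355 g.

88.35 g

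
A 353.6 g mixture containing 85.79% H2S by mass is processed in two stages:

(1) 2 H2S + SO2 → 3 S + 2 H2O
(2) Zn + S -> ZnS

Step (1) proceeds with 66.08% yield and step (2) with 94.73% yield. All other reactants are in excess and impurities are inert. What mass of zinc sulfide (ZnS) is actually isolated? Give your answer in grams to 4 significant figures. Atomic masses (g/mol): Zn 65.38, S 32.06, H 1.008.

814.5 g

Pure H2S = 353.6 × 0.8579 = 303.35 g.
M(H2S) = 2(1.008) + 32.06 = 34.076 g/mol.
M(ZnS) = 65.38 + 32.06 = 97.44 g/mol.
n(H2S) = 303.35 / 34.076 = 8.9023 mol.
Step 1 (H2S:S = 2:3): theoretical n(S) = 13.353 mol; at 66.08% yield, n(S) = 8.8239 mol.
Step 2 (S:ZnS = 1:1): theoretical n(ZnS) = 8.8239 mol, so theoretical mass = 8.8239 × 97.44 = 859.80 g.
At 94.73% yield, actual mass of ZnS = 859.80 × 0.9473 = 814.49 g.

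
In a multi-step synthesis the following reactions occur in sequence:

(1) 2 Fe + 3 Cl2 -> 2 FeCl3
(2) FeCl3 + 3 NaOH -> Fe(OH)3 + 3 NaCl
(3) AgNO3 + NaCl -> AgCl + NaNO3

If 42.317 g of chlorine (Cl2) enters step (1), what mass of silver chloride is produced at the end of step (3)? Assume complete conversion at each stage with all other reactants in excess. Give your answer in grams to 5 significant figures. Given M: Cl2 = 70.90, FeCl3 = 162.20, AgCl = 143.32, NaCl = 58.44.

171.08 g

n(Cl2) = 42.317 / 70.90 = 0.596855 mol.
Reaction (1): Cl2→FeCl3 ratio 3:2 ⇒ n(FeCl3) = 0.397903 mol.
Reaction (2): FeCl3→NaCl ratio 1:3 ⇒ n(NaCl) = 1.19371 mol.
Reaction (3): NaCl→AgCl ratio 1:1 ⇒ n(AgCl) = 1.19371 mol.
Mass of AgCl = 1.19371 × 143.32 = 171.082 g.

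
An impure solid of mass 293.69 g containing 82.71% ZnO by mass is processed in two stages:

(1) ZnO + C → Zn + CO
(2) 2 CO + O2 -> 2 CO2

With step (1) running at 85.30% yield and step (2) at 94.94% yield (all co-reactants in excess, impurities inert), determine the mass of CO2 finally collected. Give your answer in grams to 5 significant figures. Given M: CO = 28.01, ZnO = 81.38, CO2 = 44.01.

Pure ZnO = 293.69 × 0.8271 = 242.911 g.
n(ZnO) = 242.911 / 81.38 = 2.98490 mol.
Step 1 (ZnO:CO = 1:1): theoretical n(CO) = 2.98490 mol; at 85.30% yield, n(CO) = 2.54612 mol.
Step 2 (CO:CO2 = 2:2): theoretical n(CO2) = 2.54612 mol, so theoretical mass = 2.54612 × 44.01 = 112.055 g.
At 94.94% yield, actual mass of CO2 = 112.055 × 0.9494 = 106.385 g.

106.38 g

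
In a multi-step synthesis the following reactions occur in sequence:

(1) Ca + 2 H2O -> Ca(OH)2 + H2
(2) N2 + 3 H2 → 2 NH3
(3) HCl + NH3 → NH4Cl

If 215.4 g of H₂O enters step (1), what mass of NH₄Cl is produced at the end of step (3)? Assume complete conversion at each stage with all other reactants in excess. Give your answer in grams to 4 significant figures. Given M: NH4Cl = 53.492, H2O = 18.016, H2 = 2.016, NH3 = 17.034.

213.2 g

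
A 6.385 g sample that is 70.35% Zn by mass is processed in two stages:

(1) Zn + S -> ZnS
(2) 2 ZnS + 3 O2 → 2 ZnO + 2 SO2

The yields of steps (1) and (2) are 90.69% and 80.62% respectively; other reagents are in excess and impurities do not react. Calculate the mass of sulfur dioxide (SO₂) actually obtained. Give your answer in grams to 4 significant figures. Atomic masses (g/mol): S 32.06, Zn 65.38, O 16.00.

3.218 g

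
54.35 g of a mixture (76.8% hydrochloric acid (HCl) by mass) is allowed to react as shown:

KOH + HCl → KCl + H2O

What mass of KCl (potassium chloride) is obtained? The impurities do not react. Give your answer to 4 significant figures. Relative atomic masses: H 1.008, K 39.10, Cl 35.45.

Mass of pure HCl = 54.35 g × 0.768 = 41.741 g.
M(HCl) = 1.008 + 35.45 = 36.458 g/mol.
M(KCl) = 39.10 + 35.45 = 74.55 g/mol.
n(HCl) = 41.741 g / 36.458 g/mol = 1.1449 mol.
From the equation the HCl:KCl mole ratio is 1:1, so n(KCl) = 1.1449 × 1/1 = 1.1449 mol.
Mass of KCl = 1.1449 mol × 74.55 g/mol = 85.352 g.

85.35 g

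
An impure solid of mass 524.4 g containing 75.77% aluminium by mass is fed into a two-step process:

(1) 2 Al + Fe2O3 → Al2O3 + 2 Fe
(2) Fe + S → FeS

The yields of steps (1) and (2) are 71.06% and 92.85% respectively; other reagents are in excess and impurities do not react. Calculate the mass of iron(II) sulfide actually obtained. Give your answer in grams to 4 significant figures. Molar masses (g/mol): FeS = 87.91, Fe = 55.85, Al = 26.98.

854.2 g

Pure Al = 524.4 × 0.7577 = 397.34 g.
n(Al) = 397.34 / 26.98 = 14.727 mol.
Step 1 (Al:Fe = 2:2): theoretical n(Fe) = 14.727 mol; at 71.06% yield, n(Fe) = 10.465 mol.
Step 2 (Fe:FeS = 1:1): theoretical n(FeS) = 10.465 mol, so theoretical mass = 10.465 × 87.91 = 919.99 g.
At 92.85% yield, actual mass of FeS = 919.99 × 0.9285 = 854.21 g.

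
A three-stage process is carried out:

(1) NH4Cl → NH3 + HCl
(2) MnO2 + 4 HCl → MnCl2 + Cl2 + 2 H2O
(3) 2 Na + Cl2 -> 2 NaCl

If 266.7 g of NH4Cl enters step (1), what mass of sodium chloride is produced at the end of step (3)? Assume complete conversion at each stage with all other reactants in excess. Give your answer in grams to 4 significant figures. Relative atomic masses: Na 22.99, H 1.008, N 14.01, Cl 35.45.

145.7 g

M(NH4Cl) = 14.01 + 4(1.008) + 35.45 = 53.492 g/mol.
M(NaCl) = 22.99 + 35.45 = 58.44 g/mol.
n(NH4Cl) = 266.7 / 53.492 = 4.9858 mol.
Reaction (1): NH4Cl→HCl ratio 1:1 ⇒ n(HCl) = 4.9858 mol.
Reaction (2): HCl→Cl2 ratio 4:1 ⇒ n(Cl2) = 1.2464 mol.
Reaction (3): Cl2→NaCl ratio 1:2 ⇒ n(NaCl) = 2.4929 mol.
Mass of NaCl = 2.4929 × 58.44 = 145.68 g.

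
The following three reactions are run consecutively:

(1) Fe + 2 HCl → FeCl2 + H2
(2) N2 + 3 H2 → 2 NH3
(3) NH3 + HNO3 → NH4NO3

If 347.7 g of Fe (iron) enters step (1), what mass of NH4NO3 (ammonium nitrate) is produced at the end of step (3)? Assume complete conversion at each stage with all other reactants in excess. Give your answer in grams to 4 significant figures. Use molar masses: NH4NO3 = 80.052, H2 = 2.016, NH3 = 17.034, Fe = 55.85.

n(Fe) = 347.7 / 55.85 = 6.2256 mol.
Reaction (1): Fe→H2 ratio 1:1 ⇒ n(H2) = 6.2256 mol.
Reaction (2): H2→NH3 ratio 3:2 ⇒ n(NH3) = 4.1504 mol.
Reaction (3): NH3→NH4NO3 ratio 1:1 ⇒ n(NH4NO3) = 4.1504 mol.
Mass of NH4NO3 = 4.1504 × 80.052 = 332.25 g.

332.2 g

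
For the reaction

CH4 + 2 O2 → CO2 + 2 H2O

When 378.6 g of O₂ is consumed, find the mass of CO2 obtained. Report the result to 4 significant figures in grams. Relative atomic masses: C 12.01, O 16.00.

M(O2) = 2(16.00) = 32.00 g/mol.
M(CO2) = 12.01 + 2(16.00) = 44.01 g/mol.
n(O2) = 378.60 g / 32.00 g/mol = 11.831 mol.
From the equation the O2:CO2 mole ratio is 2:1, so n(CO2) = 11.831 × 1/2 = 5.9156 mol.
Mass of CO2 = 5.9156 mol × 44.01 g/mol = 260.35 g.

260.3 g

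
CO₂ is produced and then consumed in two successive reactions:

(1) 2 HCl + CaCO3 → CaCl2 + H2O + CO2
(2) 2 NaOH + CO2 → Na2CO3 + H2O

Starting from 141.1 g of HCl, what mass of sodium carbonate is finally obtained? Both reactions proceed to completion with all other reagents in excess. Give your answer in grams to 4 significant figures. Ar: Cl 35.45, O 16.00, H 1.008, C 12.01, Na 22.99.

205.1 g

M(HCl) = 1.008 + 35.45 = 36.458 g/mol.
M(Na2CO3) = 2(22.99) + 12.01 + 3(16.00) = 105.99 g/mol.
n(HCl) = 141.10 / 36.458 = 3.8702 mol.
Step 1 gives a 2:1 ratio of HCl to CO2, so n(CO2) = 1.9351 mol.
In step 2 the CO2:Na2CO3 ratio is 1:1, so n(Na2CO3) = 1.9351 mol.
Mass of Na2CO3 = 1.9351 × 105.99 = 205.10 g.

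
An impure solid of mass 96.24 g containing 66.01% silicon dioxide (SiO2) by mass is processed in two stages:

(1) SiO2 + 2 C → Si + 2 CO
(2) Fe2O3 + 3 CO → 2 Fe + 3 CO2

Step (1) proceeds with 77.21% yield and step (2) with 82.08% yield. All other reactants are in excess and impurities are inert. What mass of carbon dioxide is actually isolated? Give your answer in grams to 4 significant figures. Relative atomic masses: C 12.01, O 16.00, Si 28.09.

Pure SiO2 = 96.24 × 0.6601 = 63.528 g.
M(SiO2) = 28.09 + 2(16.00) = 60.09 g/mol.
M(CO2) = 12.01 + 2(16.00) = 44.01 g/mol.
n(SiO2) = 63.528 / 60.09 = 1.0572 mol.
Step 1 (SiO2:CO = 1:2): theoretical n(CO) = 2.1144 mol; at 77.21% yield, n(CO) = 1.6326 mol.
Step 2 (CO:CO2 = 3:3): theoretical n(CO2) = 1.6326 mol, so theoretical mass = 1.6326 × 44.01 = 71.849 g.
At 82.08% yield, actual mass of CO2 = 71.849 × 0.8208 = 58.973 g.

58.97 g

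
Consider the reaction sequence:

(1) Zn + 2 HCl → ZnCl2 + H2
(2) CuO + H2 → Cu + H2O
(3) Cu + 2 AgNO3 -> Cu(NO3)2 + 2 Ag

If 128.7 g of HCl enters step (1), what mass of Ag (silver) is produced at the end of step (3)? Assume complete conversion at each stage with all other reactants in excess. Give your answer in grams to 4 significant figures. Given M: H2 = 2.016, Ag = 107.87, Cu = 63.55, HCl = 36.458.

n(HCl) = 128.7 / 36.458 = 3.5301 mol.
Reaction (1): HCl→H2 ratio 2:1 ⇒ n(H2) = 1.7650 mol.
Reaction (2): H2→Cu ratio 1:1 ⇒ n(Cu) = 1.7650 mol.
Reaction (3): Cu→Ag ratio 1:2 ⇒ n(Ag) = 3.5301 mol.
Mass of Ag = 3.5301 × 107.87 = 380.79 g.

380.8 g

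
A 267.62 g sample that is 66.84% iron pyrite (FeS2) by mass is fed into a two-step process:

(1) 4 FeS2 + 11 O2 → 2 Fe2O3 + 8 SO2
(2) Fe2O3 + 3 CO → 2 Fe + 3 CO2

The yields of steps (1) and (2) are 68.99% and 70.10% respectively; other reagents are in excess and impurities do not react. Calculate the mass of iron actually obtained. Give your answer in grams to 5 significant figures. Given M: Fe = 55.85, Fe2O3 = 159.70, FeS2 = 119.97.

40.273 g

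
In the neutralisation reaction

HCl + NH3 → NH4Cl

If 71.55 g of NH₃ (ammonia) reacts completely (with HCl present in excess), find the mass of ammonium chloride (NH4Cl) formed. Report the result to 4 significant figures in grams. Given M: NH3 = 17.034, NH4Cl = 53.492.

224.7 g

n(NH3) = 71.550 g / 17.034 g/mol = 4.2004 mol.
From the equation the NH3:NH4Cl mole ratio is 1:1, so n(NH4Cl) = 4.2004 × 1/1 = 4.2004 mol.
Mass of NH4Cl = 4.2004 mol × 53.492 g/mol = 224.69 g.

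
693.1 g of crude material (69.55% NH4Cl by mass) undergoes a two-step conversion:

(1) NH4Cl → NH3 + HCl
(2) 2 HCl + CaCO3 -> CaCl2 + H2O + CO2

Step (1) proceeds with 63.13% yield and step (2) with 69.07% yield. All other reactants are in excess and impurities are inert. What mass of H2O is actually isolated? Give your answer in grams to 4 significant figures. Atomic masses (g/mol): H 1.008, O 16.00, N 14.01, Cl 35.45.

Pure NH4Cl = 693.1 × 0.6955 = 482.05 g.
M(NH4Cl) = 14.01 + 4(1.008) + 35.45 = 53.492 g/mol.
M(H2O) = 2(1.008) + 16.00 = 18.016 g/mol.
n(NH4Cl) = 482.05 / 53.492 = 9.0116 mol.
Step 1 (NH4Cl:HCl = 1:1): theoretical n(HCl) = 9.0116 mol; at 63.13% yield, n(HCl) = 5.6891 mol.
Step 2 (HCl:H2O = 2:1): theoretical n(H2O) = 2.8445 mol, so theoretical mass = 2.8445 × 18.016 = 51.247 g.
At 69.07% yield, actual mass of H2O = 51.247 × 0.6907 = 35.396 g.

35.40 g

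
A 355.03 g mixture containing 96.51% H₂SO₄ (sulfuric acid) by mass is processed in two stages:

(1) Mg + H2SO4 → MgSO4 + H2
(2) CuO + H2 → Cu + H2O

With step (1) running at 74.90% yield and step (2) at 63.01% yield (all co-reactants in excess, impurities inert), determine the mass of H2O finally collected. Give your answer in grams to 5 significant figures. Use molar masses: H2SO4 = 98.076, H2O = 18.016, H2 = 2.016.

Pure H2SO4 = 355.03 × 0.9651 = 342.639 g.
n(H2SO4) = 342.639 / 98.076 = 3.49361 mol.
Step 1 (H2SO4:H2 = 1:1): theoretical n(H2) = 3.49361 mol; at 74.90% yield, n(H2) = 2.61672 mol.
Step 2 (H2:H2O = 1:1): theoretical n(H2O) = 2.61672 mol, so theoretical mass = 2.61672 × 18.016 = 47.1427 g.
At 63.01% yield, actual mass of H2O = 47.1427 × 0.6301 = 29.7046 g.

29.705 g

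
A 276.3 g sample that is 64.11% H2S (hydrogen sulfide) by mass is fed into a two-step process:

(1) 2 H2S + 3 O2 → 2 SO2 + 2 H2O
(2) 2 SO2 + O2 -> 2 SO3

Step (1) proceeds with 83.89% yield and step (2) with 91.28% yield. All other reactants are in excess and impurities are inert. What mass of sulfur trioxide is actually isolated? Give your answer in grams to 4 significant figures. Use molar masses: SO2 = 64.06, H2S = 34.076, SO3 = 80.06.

318.7 g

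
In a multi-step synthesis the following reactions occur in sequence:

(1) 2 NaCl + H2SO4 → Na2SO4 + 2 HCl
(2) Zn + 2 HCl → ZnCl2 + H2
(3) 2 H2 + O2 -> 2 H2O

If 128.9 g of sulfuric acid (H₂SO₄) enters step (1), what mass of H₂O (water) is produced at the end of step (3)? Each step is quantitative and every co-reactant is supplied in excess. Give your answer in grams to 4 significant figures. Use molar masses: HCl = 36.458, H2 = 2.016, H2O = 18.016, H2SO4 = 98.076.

23.68 g

n(H2SO4) = 128.9 / 98.076 = 1.3143 mol.
Reaction (1): H2SO4→HCl ratio 1:2 ⇒ n(HCl) = 2.6286 mol.
Reaction (2): HCl→H2 ratio 2:1 ⇒ n(H2) = 1.3143 mol.
Reaction (3): H2→H2O ratio 2:2 ⇒ n(H2O) = 1.3143 mol.
Mass of H2O = 1.3143 × 18.016 = 23.678 g.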